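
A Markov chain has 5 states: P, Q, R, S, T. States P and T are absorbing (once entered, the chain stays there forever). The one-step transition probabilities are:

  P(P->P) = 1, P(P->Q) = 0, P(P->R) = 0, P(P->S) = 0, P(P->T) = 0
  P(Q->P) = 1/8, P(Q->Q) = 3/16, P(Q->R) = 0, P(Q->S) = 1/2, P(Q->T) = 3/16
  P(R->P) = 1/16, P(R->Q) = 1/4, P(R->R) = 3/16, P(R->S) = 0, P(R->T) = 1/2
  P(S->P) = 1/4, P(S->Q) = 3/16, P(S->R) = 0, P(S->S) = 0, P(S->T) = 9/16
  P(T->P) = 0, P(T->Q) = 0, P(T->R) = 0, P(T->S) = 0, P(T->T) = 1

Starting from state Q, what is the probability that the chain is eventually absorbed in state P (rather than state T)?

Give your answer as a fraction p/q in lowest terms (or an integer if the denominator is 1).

Answer: 8/23

Derivation:
Let a_i = P(absorbed in P | start in state i).
Boundary conditions: a_P = 1, a_T = 0.
For each transient state i, a_i = sum_j P(i->j) * a_j:
  a_Q = 1/8*a_P + 3/16*a_Q + 0*a_R + 1/2*a_S + 3/16*a_T
  a_R = 1/16*a_P + 1/4*a_Q + 3/16*a_R + 0*a_S + 1/2*a_T
  a_S = 1/4*a_P + 3/16*a_Q + 0*a_R + 0*a_S + 9/16*a_T

Substituting a_P = 1 and a_T = 0, rearrange to (I - Q) a = r where r[i] = P(i -> P):
  [13/16, 0, -1/2] . (a_Q, a_R, a_S) = 1/8
  [-1/4, 13/16, 0] . (a_Q, a_R, a_S) = 1/16
  [-3/16, 0, 1] . (a_Q, a_R, a_S) = 1/4

Solving yields:
  a_Q = 8/23
  a_R = 55/299
  a_S = 29/92

Starting state is Q, so the absorption probability is a_Q = 8/23.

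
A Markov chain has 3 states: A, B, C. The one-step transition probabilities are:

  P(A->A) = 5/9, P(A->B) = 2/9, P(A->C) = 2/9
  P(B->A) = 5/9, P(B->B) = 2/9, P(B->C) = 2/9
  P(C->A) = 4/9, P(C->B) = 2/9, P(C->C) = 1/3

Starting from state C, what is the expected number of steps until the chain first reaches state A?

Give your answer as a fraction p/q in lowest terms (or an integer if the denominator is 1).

Answer: 81/38

Derivation:
Let h_i = expected steps to first reach A from state i.
Boundary: h_A = 0.
First-step equations for the other states:
  h_B = 1 + 5/9*h_A + 2/9*h_B + 2/9*h_C
  h_C = 1 + 4/9*h_A + 2/9*h_B + 1/3*h_C

Substituting h_A = 0 and rearranging gives the linear system (I - Q) h = 1:
  [7/9, -2/9] . (h_B, h_C) = 1
  [-2/9, 2/3] . (h_B, h_C) = 1

Solving yields:
  h_B = 36/19
  h_C = 81/38

Starting state is C, so the expected hitting time is h_C = 81/38.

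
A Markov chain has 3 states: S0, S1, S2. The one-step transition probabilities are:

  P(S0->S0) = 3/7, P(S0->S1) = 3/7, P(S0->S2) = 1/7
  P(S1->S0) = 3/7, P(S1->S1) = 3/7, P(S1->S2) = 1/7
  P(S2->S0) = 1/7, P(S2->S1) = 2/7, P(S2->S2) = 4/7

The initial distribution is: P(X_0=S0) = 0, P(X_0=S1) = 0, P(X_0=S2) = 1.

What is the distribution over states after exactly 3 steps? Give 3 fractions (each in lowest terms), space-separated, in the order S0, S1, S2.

Propagating the distribution step by step (d_{t+1} = d_t * P):
d_0 = (S0=0, S1=0, S2=1)
  d_1[S0] = 0*3/7 + 0*3/7 + 1*1/7 = 1/7
  d_1[S1] = 0*3/7 + 0*3/7 + 1*2/7 = 2/7
  d_1[S2] = 0*1/7 + 0*1/7 + 1*4/7 = 4/7
d_1 = (S0=1/7, S1=2/7, S2=4/7)
  d_2[S0] = 1/7*3/7 + 2/7*3/7 + 4/7*1/7 = 13/49
  d_2[S1] = 1/7*3/7 + 2/7*3/7 + 4/7*2/7 = 17/49
  d_2[S2] = 1/7*1/7 + 2/7*1/7 + 4/7*4/7 = 19/49
d_2 = (S0=13/49, S1=17/49, S2=19/49)
  d_3[S0] = 13/49*3/7 + 17/49*3/7 + 19/49*1/7 = 109/343
  d_3[S1] = 13/49*3/7 + 17/49*3/7 + 19/49*2/7 = 128/343
  d_3[S2] = 13/49*1/7 + 17/49*1/7 + 19/49*4/7 = 106/343
d_3 = (S0=109/343, S1=128/343, S2=106/343)

Answer: 109/343 128/343 106/343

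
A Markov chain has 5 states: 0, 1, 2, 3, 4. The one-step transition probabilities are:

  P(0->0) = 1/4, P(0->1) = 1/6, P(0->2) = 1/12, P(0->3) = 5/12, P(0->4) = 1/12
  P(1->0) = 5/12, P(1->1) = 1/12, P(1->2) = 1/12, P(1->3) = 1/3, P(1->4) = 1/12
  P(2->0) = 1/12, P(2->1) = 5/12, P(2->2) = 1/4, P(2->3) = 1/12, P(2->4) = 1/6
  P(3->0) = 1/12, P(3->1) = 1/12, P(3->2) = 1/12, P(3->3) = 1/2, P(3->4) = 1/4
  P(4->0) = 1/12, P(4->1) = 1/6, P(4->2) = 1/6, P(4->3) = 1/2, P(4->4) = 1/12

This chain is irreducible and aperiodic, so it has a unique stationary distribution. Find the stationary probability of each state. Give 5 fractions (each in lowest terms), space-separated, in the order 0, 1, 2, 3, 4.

The stationary distribution satisfies pi = pi * P, i.e.:
  pi_0 = 1/4*pi_0 + 5/12*pi_1 + 1/12*pi_2 + 1/12*pi_3 + 1/12*pi_4
  pi_1 = 1/6*pi_0 + 1/12*pi_1 + 5/12*pi_2 + 1/12*pi_3 + 1/6*pi_4
  pi_2 = 1/12*pi_0 + 1/12*pi_1 + 1/4*pi_2 + 1/12*pi_3 + 1/6*pi_4
  pi_3 = 5/12*pi_0 + 1/3*pi_1 + 1/12*pi_2 + 1/2*pi_3 + 1/2*pi_4
  pi_4 = 1/12*pi_0 + 1/12*pi_1 + 1/6*pi_2 + 1/4*pi_3 + 1/12*pi_4
with normalization: pi_0 + pi_1 + pi_2 + pi_3 + pi_4 = 1.

Using the first 4 balance equations plus normalization, the linear system A*pi = b is:
  [-3/4, 5/12, 1/12, 1/12, 1/12] . pi = 0
  [1/6, -11/12, 5/12, 1/12, 1/6] . pi = 0
  [1/12, 1/12, -3/4, 1/12, 1/6] . pi = 0
  [5/12, 1/3, 1/12, -1/2, 1/2] . pi = 0
  [1, 1, 1, 1, 1] . pi = 1

Solving yields:
  pi_0 = 668/4187
  pi_1 = 2493/16748
  pi_2 = 973/8374
  pi_3 = 6925/16748
  pi_4 = 678/4187

Verification (pi * P):
  668/4187*1/4 + 2493/16748*5/12 + 973/8374*1/12 + 6925/16748*1/12 + 678/4187*1/12 = 668/4187 = pi_0  (ok)
  668/4187*1/6 + 2493/16748*1/12 + 973/8374*5/12 + 6925/16748*1/12 + 678/4187*1/6 = 2493/16748 = pi_1  (ok)
  668/4187*1/12 + 2493/16748*1/12 + 973/8374*1/4 + 6925/16748*1/12 + 678/4187*1/6 = 973/8374 = pi_2  (ok)
  668/4187*5/12 + 2493/16748*1/3 + 973/8374*1/12 + 6925/16748*1/2 + 678/4187*1/2 = 6925/16748 = pi_3  (ok)
  668/4187*1/12 + 2493/16748*1/12 + 973/8374*1/6 + 6925/16748*1/4 + 678/4187*1/12 = 678/4187 = pi_4  (ok)

Answer: 668/4187 2493/16748 973/8374 6925/16748 678/4187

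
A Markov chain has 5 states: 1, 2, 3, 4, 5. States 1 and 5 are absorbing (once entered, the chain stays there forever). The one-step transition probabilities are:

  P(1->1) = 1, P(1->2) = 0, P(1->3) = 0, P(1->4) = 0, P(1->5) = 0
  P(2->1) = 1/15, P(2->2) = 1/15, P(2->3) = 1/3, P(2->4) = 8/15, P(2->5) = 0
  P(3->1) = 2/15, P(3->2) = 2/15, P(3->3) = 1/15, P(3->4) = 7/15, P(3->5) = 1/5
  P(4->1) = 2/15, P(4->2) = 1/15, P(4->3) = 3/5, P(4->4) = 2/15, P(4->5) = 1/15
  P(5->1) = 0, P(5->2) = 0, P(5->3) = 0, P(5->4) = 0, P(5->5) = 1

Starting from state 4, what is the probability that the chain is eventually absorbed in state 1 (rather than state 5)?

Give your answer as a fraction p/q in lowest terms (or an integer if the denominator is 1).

Let a_i = P(absorbed in 1 | start in state i).
Boundary conditions: a_1 = 1, a_5 = 0.
For each transient state i, a_i = sum_j P(i->j) * a_j:
  a_2 = 1/15*a_1 + 1/15*a_2 + 1/3*a_3 + 8/15*a_4 + 0*a_5
  a_3 = 2/15*a_1 + 2/15*a_2 + 1/15*a_3 + 7/15*a_4 + 1/5*a_5
  a_4 = 2/15*a_1 + 1/15*a_2 + 3/5*a_3 + 2/15*a_4 + 1/15*a_5

Substituting a_1 = 1 and a_5 = 0, rearrange to (I - Q) a = r where r[i] = P(i -> 1):
  [14/15, -1/3, -8/15] . (a_2, a_3, a_4) = 1/15
  [-2/15, 14/15, -7/15] . (a_2, a_3, a_4) = 2/15
  [-1/15, -3/5, 13/15] . (a_2, a_3, a_4) = 2/15

Solving yields:
  a_2 = 229/415
  a_3 = 203/415
  a_4 = 222/415

Starting state is 4, so the absorption probability is a_4 = 222/415.

Answer: 222/415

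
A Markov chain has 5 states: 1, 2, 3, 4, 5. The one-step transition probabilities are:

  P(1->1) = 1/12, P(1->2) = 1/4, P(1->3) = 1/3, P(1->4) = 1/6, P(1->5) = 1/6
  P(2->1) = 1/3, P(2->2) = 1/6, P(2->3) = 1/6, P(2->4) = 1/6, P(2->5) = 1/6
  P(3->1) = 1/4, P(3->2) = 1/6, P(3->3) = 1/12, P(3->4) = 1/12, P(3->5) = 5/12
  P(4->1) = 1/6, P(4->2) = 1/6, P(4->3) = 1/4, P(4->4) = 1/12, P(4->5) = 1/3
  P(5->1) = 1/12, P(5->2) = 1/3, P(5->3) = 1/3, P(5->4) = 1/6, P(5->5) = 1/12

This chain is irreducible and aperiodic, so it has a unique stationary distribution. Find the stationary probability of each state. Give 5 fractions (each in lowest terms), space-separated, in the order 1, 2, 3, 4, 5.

Answer: 1528/8137 1792/8137 1857/8137 1109/8137 1851/8137

Derivation:
The stationary distribution satisfies pi = pi * P, i.e.:
  pi_1 = 1/12*pi_1 + 1/3*pi_2 + 1/4*pi_3 + 1/6*pi_4 + 1/12*pi_5
  pi_2 = 1/4*pi_1 + 1/6*pi_2 + 1/6*pi_3 + 1/6*pi_4 + 1/3*pi_5
  pi_3 = 1/3*pi_1 + 1/6*pi_2 + 1/12*pi_3 + 1/4*pi_4 + 1/3*pi_5
  pi_4 = 1/6*pi_1 + 1/6*pi_2 + 1/12*pi_3 + 1/12*pi_4 + 1/6*pi_5
  pi_5 = 1/6*pi_1 + 1/6*pi_2 + 5/12*pi_3 + 1/3*pi_4 + 1/12*pi_5
with normalization: pi_1 + pi_2 + pi_3 + pi_4 + pi_5 = 1.

Using the first 4 balance equations plus normalization, the linear system A*pi = b is:
  [-11/12, 1/3, 1/4, 1/6, 1/12] . pi = 0
  [1/4, -5/6, 1/6, 1/6, 1/3] . pi = 0
  [1/3, 1/6, -11/12, 1/4, 1/3] . pi = 0
  [1/6, 1/6, 1/12, -11/12, 1/6] . pi = 0
  [1, 1, 1, 1, 1] . pi = 1

Solving yields:
  pi_1 = 1528/8137
  pi_2 = 1792/8137
  pi_3 = 1857/8137
  pi_4 = 1109/8137
  pi_5 = 1851/8137

Verification (pi * P):
  1528/8137*1/12 + 1792/8137*1/3 + 1857/8137*1/4 + 1109/8137*1/6 + 1851/8137*1/12 = 1528/8137 = pi_1  (ok)
  1528/8137*1/4 + 1792/8137*1/6 + 1857/8137*1/6 + 1109/8137*1/6 + 1851/8137*1/3 = 1792/8137 = pi_2  (ok)
  1528/8137*1/3 + 1792/8137*1/6 + 1857/8137*1/12 + 1109/8137*1/4 + 1851/8137*1/3 = 1857/8137 = pi_3  (ok)
  1528/8137*1/6 + 1792/8137*1/6 + 1857/8137*1/12 + 1109/8137*1/12 + 1851/8137*1/6 = 1109/8137 = pi_4  (ok)
  1528/8137*1/6 + 1792/8137*1/6 + 1857/8137*5/12 + 1109/8137*1/3 + 1851/8137*1/12 = 1851/8137 = pi_5  (ok)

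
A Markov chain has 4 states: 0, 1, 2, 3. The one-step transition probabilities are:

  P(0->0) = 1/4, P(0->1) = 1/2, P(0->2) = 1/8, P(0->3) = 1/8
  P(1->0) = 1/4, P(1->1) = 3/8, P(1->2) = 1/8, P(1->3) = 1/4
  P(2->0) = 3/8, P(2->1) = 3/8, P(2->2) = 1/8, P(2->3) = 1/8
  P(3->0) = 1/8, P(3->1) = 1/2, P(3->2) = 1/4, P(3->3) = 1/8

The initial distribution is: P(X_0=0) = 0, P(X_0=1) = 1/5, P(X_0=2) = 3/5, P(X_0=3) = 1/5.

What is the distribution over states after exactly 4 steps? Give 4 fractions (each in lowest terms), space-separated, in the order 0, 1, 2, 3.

Propagating the distribution step by step (d_{t+1} = d_t * P):
d_0 = (0=0, 1=1/5, 2=3/5, 3=1/5)
  d_1[0] = 0*1/4 + 1/5*1/4 + 3/5*3/8 + 1/5*1/8 = 3/10
  d_1[1] = 0*1/2 + 1/5*3/8 + 3/5*3/8 + 1/5*1/2 = 2/5
  d_1[2] = 0*1/8 + 1/5*1/8 + 3/5*1/8 + 1/5*1/4 = 3/20
  d_1[3] = 0*1/8 + 1/5*1/4 + 3/5*1/8 + 1/5*1/8 = 3/20
d_1 = (0=3/10, 1=2/5, 2=3/20, 3=3/20)
  d_2[0] = 3/10*1/4 + 2/5*1/4 + 3/20*3/8 + 3/20*1/8 = 1/4
  d_2[1] = 3/10*1/2 + 2/5*3/8 + 3/20*3/8 + 3/20*1/2 = 69/160
  d_2[2] = 3/10*1/8 + 2/5*1/8 + 3/20*1/8 + 3/20*1/4 = 23/160
  d_2[3] = 3/10*1/8 + 2/5*1/4 + 3/20*1/8 + 3/20*1/8 = 7/40
d_2 = (0=1/4, 1=69/160, 2=23/160, 3=7/40)
  d_3[0] = 1/4*1/4 + 69/160*1/4 + 23/160*3/8 + 7/40*1/8 = 63/256
  d_3[1] = 1/4*1/2 + 69/160*3/8 + 23/160*3/8 + 7/40*1/2 = 137/320
  d_3[2] = 1/4*1/8 + 69/160*1/8 + 23/160*1/8 + 7/40*1/4 = 47/320
  d_3[3] = 1/4*1/8 + 69/160*1/4 + 23/160*1/8 + 7/40*1/8 = 229/1280
d_3 = (0=63/256, 1=137/320, 2=47/320, 3=229/1280)
  d_4[0] = 63/256*1/4 + 137/320*1/4 + 47/320*3/8 + 229/1280*1/8 = 2519/10240
  d_4[1] = 63/256*1/2 + 137/320*3/8 + 47/320*3/8 + 229/1280*1/2 = 137/320
  d_4[2] = 63/256*1/8 + 137/320*1/8 + 47/320*1/8 + 229/1280*1/4 = 1509/10240
  d_4[3] = 63/256*1/8 + 137/320*1/4 + 47/320*1/8 + 229/1280*1/8 = 457/2560
d_4 = (0=2519/10240, 1=137/320, 2=1509/10240, 3=457/2560)

Answer: 2519/10240 137/320 1509/10240 457/2560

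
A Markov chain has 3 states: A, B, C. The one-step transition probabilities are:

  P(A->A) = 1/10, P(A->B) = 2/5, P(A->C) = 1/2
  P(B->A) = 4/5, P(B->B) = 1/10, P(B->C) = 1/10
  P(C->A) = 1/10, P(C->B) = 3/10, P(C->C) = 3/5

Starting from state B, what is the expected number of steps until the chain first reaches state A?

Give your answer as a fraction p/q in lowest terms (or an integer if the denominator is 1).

Answer: 50/33

Derivation:
Let h_i = expected steps to first reach A from state i.
Boundary: h_A = 0.
First-step equations for the other states:
  h_B = 1 + 4/5*h_A + 1/10*h_B + 1/10*h_C
  h_C = 1 + 1/10*h_A + 3/10*h_B + 3/5*h_C

Substituting h_A = 0 and rearranging gives the linear system (I - Q) h = 1:
  [9/10, -1/10] . (h_B, h_C) = 1
  [-3/10, 2/5] . (h_B, h_C) = 1

Solving yields:
  h_B = 50/33
  h_C = 40/11

Starting state is B, so the expected hitting time is h_B = 50/33.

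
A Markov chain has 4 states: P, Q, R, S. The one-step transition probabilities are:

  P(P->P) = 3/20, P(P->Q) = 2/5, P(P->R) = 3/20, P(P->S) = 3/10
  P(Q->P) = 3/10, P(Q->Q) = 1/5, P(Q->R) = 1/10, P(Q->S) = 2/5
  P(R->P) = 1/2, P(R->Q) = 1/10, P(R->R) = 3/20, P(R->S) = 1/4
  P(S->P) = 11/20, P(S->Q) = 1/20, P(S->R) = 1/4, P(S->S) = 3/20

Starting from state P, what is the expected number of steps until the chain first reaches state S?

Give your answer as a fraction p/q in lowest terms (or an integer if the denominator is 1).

Let h_i = expected steps to first reach S from state i.
Boundary: h_S = 0.
First-step equations for the other states:
  h_P = 1 + 3/20*h_P + 2/5*h_Q + 3/20*h_R + 3/10*h_S
  h_Q = 1 + 3/10*h_P + 1/5*h_Q + 1/10*h_R + 2/5*h_S
  h_R = 1 + 1/2*h_P + 1/10*h_Q + 3/20*h_R + 1/4*h_S

Substituting h_S = 0 and rearranging gives the linear system (I - Q) h = 1:
  [17/20, -2/5, -3/20] . (h_P, h_Q, h_R) = 1
  [-3/10, 4/5, -1/10] . (h_P, h_Q, h_R) = 1
  [-1/2, -1/10, 17/20] . (h_P, h_Q, h_R) = 1

Solving yields:
  h_P = 1185/383
  h_Q = 2165/766
  h_R = 1275/383

Starting state is P, so the expected hitting time is h_P = 1185/383.

Answer: 1185/383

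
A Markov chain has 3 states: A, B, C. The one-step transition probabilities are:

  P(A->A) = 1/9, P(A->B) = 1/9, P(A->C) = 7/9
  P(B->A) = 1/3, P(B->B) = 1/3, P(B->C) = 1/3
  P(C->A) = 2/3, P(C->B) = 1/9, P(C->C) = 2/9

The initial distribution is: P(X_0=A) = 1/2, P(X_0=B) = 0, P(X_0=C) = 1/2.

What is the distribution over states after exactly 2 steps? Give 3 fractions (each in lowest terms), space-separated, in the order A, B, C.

Propagating the distribution step by step (d_{t+1} = d_t * P):
d_0 = (A=1/2, B=0, C=1/2)
  d_1[A] = 1/2*1/9 + 0*1/3 + 1/2*2/3 = 7/18
  d_1[B] = 1/2*1/9 + 0*1/3 + 1/2*1/9 = 1/9
  d_1[C] = 1/2*7/9 + 0*1/3 + 1/2*2/9 = 1/2
d_1 = (A=7/18, B=1/9, C=1/2)
  d_2[A] = 7/18*1/9 + 1/9*1/3 + 1/2*2/3 = 67/162
  d_2[B] = 7/18*1/9 + 1/9*1/3 + 1/2*1/9 = 11/81
  d_2[C] = 7/18*7/9 + 1/9*1/3 + 1/2*2/9 = 73/162
d_2 = (A=67/162, B=11/81, C=73/162)

Answer: 67/162 11/81 73/162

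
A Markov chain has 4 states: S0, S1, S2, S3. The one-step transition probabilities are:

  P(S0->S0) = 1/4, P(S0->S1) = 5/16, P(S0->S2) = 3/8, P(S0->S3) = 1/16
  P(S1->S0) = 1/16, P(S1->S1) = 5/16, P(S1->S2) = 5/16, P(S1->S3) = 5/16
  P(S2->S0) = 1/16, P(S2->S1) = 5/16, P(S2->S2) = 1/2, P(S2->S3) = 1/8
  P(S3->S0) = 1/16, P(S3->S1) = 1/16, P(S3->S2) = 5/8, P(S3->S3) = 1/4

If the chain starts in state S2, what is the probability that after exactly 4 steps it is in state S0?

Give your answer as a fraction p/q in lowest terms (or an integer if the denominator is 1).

Computing P^4 by repeated multiplication:
P^1 =
  S0: [1/4, 5/16, 3/8, 1/16]
  S1: [1/16, 5/16, 5/16, 5/16]
  S2: [1/16, 5/16, 1/2, 1/8]
  S3: [1/16, 1/16, 5/8, 1/4]
P^2 =
  S0: [7/64, 19/64, 107/256, 45/256]
  S1: [19/256, 15/64, 121/256, 7/32]
  S2: [19/256, 9/32, 115/256, 25/128]
  S3: [19/256, 1/4, 131/256, 21/128]
P^3 =
  S0: [85/1024, 275/1024, 927/2048, 401/2048]
  S1: [313/4096, 33/128, 971/2048, 785/4096]
  S2: [313/4096, 135/512, 947/2048, 809/4096]
  S3: [313/4096, 139/512, 951/2048, 769/4096]
P^4 =
  S0: [1279/16384, 2159/8192, 3799/8192, 3189/16384]
  S1: [5035/65536, 4335/16384, 1909/4096, 12617/65536]
  S2: [5035/65536, 4311/16384, 3815/8192, 12737/65536]
  S3: [5035/65536, 4351/16384, 3793/8192, 12753/65536]

(P^4)[S2 -> S0] = 5035/65536

Answer: 5035/65536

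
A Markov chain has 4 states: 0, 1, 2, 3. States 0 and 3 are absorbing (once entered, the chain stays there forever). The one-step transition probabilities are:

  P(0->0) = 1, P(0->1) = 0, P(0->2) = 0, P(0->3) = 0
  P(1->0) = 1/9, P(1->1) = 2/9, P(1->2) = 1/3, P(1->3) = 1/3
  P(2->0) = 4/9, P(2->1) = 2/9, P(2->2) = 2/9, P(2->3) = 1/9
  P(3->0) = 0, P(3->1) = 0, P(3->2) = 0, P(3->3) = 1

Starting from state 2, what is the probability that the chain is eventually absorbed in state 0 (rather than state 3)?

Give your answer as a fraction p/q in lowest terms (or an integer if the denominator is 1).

Answer: 30/43

Derivation:
Let a_i = P(absorbed in 0 | start in state i).
Boundary conditions: a_0 = 1, a_3 = 0.
For each transient state i, a_i = sum_j P(i->j) * a_j:
  a_1 = 1/9*a_0 + 2/9*a_1 + 1/3*a_2 + 1/3*a_3
  a_2 = 4/9*a_0 + 2/9*a_1 + 2/9*a_2 + 1/9*a_3

Substituting a_0 = 1 and a_3 = 0, rearrange to (I - Q) a = r where r[i] = P(i -> 0):
  [7/9, -1/3] . (a_1, a_2) = 1/9
  [-2/9, 7/9] . (a_1, a_2) = 4/9

Solving yields:
  a_1 = 19/43
  a_2 = 30/43

Starting state is 2, so the absorption probability is a_2 = 30/43.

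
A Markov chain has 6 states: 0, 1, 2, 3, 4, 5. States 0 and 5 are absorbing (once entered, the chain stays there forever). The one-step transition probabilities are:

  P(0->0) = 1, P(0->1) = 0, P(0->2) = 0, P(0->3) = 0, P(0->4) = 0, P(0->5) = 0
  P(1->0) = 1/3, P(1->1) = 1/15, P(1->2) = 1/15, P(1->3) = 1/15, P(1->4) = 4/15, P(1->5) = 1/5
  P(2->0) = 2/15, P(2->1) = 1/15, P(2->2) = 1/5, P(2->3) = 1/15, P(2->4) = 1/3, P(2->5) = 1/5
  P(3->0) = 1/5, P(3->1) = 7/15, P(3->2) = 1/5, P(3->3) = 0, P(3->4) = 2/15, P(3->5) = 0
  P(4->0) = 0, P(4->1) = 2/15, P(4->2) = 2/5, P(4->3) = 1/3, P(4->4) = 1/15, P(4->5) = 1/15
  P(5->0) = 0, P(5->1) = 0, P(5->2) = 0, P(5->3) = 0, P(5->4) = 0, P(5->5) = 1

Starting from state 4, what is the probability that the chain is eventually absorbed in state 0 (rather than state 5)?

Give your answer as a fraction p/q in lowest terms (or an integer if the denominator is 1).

Let a_i = P(absorbed in 0 | start in state i).
Boundary conditions: a_0 = 1, a_5 = 0.
For each transient state i, a_i = sum_j P(i->j) * a_j:
  a_1 = 1/3*a_0 + 1/15*a_1 + 1/15*a_2 + 1/15*a_3 + 4/15*a_4 + 1/5*a_5
  a_2 = 2/15*a_0 + 1/15*a_1 + 1/5*a_2 + 1/15*a_3 + 1/3*a_4 + 1/5*a_5
  a_3 = 1/5*a_0 + 7/15*a_1 + 1/5*a_2 + 0*a_3 + 2/15*a_4 + 0*a_5
  a_4 = 0*a_0 + 2/15*a_1 + 2/5*a_2 + 1/3*a_3 + 1/15*a_4 + 1/15*a_5

Substituting a_0 = 1 and a_5 = 0, rearrange to (I - Q) a = r where r[i] = P(i -> 0):
  [14/15, -1/15, -1/15, -4/15] . (a_1, a_2, a_3, a_4) = 1/3
  [-1/15, 4/5, -1/15, -1/3] . (a_1, a_2, a_3, a_4) = 2/15
  [-7/15, -1/5, 1, -2/15] . (a_1, a_2, a_3, a_4) = 1/5
  [-2/15, -2/5, -1/3, 14/15] . (a_1, a_2, a_3, a_4) = 0

Solving yields:
  a_1 = 11776/20085
  a_2 = 9757/20085
  a_3 = 4286/6695
  a_4 = 10456/20085

Starting state is 4, so the absorption probability is a_4 = 10456/20085.

Answer: 10456/20085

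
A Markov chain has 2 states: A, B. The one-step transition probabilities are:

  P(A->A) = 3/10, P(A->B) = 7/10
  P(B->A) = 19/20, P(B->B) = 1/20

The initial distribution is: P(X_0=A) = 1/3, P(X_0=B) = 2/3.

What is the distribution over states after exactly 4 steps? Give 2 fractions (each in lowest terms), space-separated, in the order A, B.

Answer: 31949/60000 28051/60000

Derivation:
Propagating the distribution step by step (d_{t+1} = d_t * P):
d_0 = (A=1/3, B=2/3)
  d_1[A] = 1/3*3/10 + 2/3*19/20 = 11/15
  d_1[B] = 1/3*7/10 + 2/3*1/20 = 4/15
d_1 = (A=11/15, B=4/15)
  d_2[A] = 11/15*3/10 + 4/15*19/20 = 71/150
  d_2[B] = 11/15*7/10 + 4/15*1/20 = 79/150
d_2 = (A=71/150, B=79/150)
  d_3[A] = 71/150*3/10 + 79/150*19/20 = 1927/3000
  d_3[B] = 71/150*7/10 + 79/150*1/20 = 1073/3000
d_3 = (A=1927/3000, B=1073/3000)
  d_4[A] = 1927/3000*3/10 + 1073/3000*19/20 = 31949/60000
  d_4[B] = 1927/3000*7/10 + 1073/3000*1/20 = 28051/60000
d_4 = (A=31949/60000, B=28051/60000)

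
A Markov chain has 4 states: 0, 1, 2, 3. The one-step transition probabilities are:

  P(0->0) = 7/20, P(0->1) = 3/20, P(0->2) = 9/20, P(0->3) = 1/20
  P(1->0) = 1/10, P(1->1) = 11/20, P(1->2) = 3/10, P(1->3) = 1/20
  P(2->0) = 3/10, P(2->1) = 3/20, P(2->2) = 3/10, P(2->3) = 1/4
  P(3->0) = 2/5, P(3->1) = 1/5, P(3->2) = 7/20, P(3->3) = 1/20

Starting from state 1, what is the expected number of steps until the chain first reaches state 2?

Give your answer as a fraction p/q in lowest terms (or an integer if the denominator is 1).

Answer: 2000/651

Derivation:
Let h_i = expected steps to first reach 2 from state i.
Boundary: h_2 = 0.
First-step equations for the other states:
  h_0 = 1 + 7/20*h_0 + 3/20*h_1 + 9/20*h_2 + 1/20*h_3
  h_1 = 1 + 1/10*h_0 + 11/20*h_1 + 3/10*h_2 + 1/20*h_3
  h_3 = 1 + 2/5*h_0 + 1/5*h_1 + 7/20*h_2 + 1/20*h_3

Substituting h_2 = 0 and rearranging gives the linear system (I - Q) h = 1:
  [13/20, -3/20, -1/20] . (h_0, h_1, h_3) = 1
  [-1/10, 9/20, -1/20] . (h_0, h_1, h_3) = 1
  [-2/5, -1/5, 19/20] . (h_0, h_1, h_3) = 1

Solving yields:
  h_0 = 1600/651
  h_1 = 2000/651
  h_3 = 1780/651

Starting state is 1, so the expected hitting time is h_1 = 2000/651.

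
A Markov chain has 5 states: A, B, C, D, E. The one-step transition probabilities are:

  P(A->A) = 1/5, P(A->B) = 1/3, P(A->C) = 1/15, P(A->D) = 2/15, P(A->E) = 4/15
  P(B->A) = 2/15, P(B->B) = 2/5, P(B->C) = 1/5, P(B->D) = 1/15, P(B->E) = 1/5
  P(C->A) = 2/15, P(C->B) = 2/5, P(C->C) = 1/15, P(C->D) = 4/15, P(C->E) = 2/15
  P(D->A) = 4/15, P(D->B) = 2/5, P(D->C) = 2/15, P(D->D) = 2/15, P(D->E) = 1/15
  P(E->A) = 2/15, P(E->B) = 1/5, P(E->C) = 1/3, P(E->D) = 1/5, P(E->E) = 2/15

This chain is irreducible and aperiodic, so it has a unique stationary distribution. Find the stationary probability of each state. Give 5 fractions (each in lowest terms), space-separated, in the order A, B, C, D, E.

Answer: 2247/13756 27/76 2321/13756 1973/13756 582/3439

Derivation:
The stationary distribution satisfies pi = pi * P, i.e.:
  pi_A = 1/5*pi_A + 2/15*pi_B + 2/15*pi_C + 4/15*pi_D + 2/15*pi_E
  pi_B = 1/3*pi_A + 2/5*pi_B + 2/5*pi_C + 2/5*pi_D + 1/5*pi_E
  pi_C = 1/15*pi_A + 1/5*pi_B + 1/15*pi_C + 2/15*pi_D + 1/3*pi_E
  pi_D = 2/15*pi_A + 1/15*pi_B + 4/15*pi_C + 2/15*pi_D + 1/5*pi_E
  pi_E = 4/15*pi_A + 1/5*pi_B + 2/15*pi_C + 1/15*pi_D + 2/15*pi_E
with normalization: pi_A + pi_B + pi_C + pi_D + pi_E = 1.

Using the first 4 balance equations plus normalization, the linear system A*pi = b is:
  [-4/5, 2/15, 2/15, 4/15, 2/15] . pi = 0
  [1/3, -3/5, 2/5, 2/5, 1/5] . pi = 0
  [1/15, 1/5, -14/15, 2/15, 1/3] . pi = 0
  [2/15, 1/15, 4/15, -13/15, 1/5] . pi = 0
  [1, 1, 1, 1, 1] . pi = 1

Solving yields:
  pi_A = 2247/13756
  pi_B = 27/76
  pi_C = 2321/13756
  pi_D = 1973/13756
  pi_E = 582/3439

Verification (pi * P):
  2247/13756*1/5 + 27/76*2/15 + 2321/13756*2/15 + 1973/13756*4/15 + 582/3439*2/15 = 2247/13756 = pi_A  (ok)
  2247/13756*1/3 + 27/76*2/5 + 2321/13756*2/5 + 1973/13756*2/5 + 582/3439*1/5 = 27/76 = pi_B  (ok)
  2247/13756*1/15 + 27/76*1/5 + 2321/13756*1/15 + 1973/13756*2/15 + 582/3439*1/3 = 2321/13756 = pi_C  (ok)
  2247/13756*2/15 + 27/76*1/15 + 2321/13756*4/15 + 1973/13756*2/15 + 582/3439*1/5 = 1973/13756 = pi_D  (ok)
  2247/13756*4/15 + 27/76*1/5 + 2321/13756*2/15 + 1973/13756*1/15 + 582/3439*2/15 = 582/3439 = pi_E  (ok)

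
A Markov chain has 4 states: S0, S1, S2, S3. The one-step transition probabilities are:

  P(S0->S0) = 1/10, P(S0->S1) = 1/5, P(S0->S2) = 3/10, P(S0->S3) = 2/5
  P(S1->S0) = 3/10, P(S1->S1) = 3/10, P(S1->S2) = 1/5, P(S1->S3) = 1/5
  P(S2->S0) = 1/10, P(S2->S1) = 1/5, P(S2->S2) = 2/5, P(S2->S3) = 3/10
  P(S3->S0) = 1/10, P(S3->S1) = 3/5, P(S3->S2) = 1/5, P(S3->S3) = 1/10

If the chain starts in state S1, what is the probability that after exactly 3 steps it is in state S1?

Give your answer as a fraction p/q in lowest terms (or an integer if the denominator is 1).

Answer: 67/200

Derivation:
Computing P^3 by repeated multiplication:
P^1 =
  S0: [1/10, 1/5, 3/10, 2/5]
  S1: [3/10, 3/10, 1/5, 1/5]
  S2: [1/10, 1/5, 2/5, 3/10]
  S3: [1/10, 3/5, 1/5, 1/10]
P^2 =
  S0: [7/50, 19/50, 27/100, 21/100]
  S1: [4/25, 31/100, 27/100, 13/50]
  S2: [7/50, 17/50, 29/100, 23/100]
  S3: [11/50, 3/10, 1/4, 23/100]
P^3 =
  S0: [22/125, 161/500, 67/250, 117/500]
  S1: [81/500, 67/200, 27/100, 233/1000]
  S2: [21/125, 163/500, 34/125, 117/500]
  S3: [4/25, 161/500, 34/125, 123/500]

(P^3)[S1 -> S1] = 67/200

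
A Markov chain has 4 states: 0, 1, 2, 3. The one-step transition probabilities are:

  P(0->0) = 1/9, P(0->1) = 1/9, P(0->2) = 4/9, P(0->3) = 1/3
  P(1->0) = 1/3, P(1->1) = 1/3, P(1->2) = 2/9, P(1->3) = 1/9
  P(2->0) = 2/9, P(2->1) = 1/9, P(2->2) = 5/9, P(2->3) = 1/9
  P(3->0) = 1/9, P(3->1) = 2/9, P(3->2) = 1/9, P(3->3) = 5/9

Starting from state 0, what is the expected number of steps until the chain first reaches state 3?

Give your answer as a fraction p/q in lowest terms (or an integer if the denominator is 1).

Answer: 126/25

Derivation:
Let h_i = expected steps to first reach 3 from state i.
Boundary: h_3 = 0.
First-step equations for the other states:
  h_0 = 1 + 1/9*h_0 + 1/9*h_1 + 4/9*h_2 + 1/3*h_3
  h_1 = 1 + 1/3*h_0 + 1/3*h_1 + 2/9*h_2 + 1/9*h_3
  h_2 = 1 + 2/9*h_0 + 1/9*h_1 + 5/9*h_2 + 1/9*h_3

Substituting h_3 = 0 and rearranging gives the linear system (I - Q) h = 1:
  [8/9, -1/9, -4/9] . (h_0, h_1, h_2) = 1
  [-1/3, 2/3, -2/9] . (h_0, h_1, h_2) = 1
  [-2/9, -1/9, 4/9] . (h_0, h_1, h_2) = 1

Solving yields:
  h_0 = 126/25
  h_1 = 153/25
  h_2 = 63/10

Starting state is 0, so the expected hitting time is h_0 = 126/25.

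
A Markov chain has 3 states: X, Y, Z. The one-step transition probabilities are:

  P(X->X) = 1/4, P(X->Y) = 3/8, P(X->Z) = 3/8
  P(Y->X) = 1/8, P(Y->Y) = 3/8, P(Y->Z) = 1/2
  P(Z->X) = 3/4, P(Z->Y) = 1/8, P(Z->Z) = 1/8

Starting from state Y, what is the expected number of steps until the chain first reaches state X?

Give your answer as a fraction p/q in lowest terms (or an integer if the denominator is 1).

Let h_i = expected steps to first reach X from state i.
Boundary: h_X = 0.
First-step equations for the other states:
  h_Y = 1 + 1/8*h_X + 3/8*h_Y + 1/2*h_Z
  h_Z = 1 + 3/4*h_X + 1/8*h_Y + 1/8*h_Z

Substituting h_X = 0 and rearranging gives the linear system (I - Q) h = 1:
  [5/8, -1/2] . (h_Y, h_Z) = 1
  [-1/8, 7/8] . (h_Y, h_Z) = 1

Solving yields:
  h_Y = 88/31
  h_Z = 48/31

Starting state is Y, so the expected hitting time is h_Y = 88/31.

Answer: 88/31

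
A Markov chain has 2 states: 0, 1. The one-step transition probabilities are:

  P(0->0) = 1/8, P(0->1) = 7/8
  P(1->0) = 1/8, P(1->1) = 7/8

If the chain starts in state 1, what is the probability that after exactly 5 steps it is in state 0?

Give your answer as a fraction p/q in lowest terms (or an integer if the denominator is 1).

Computing P^5 by repeated multiplication:
P^1 =
  0: [1/8, 7/8]
  1: [1/8, 7/8]
P^2 =
  0: [1/8, 7/8]
  1: [1/8, 7/8]
P^3 =
  0: [1/8, 7/8]
  1: [1/8, 7/8]
P^4 =
  0: [1/8, 7/8]
  1: [1/8, 7/8]
P^5 =
  0: [1/8, 7/8]
  1: [1/8, 7/8]

(P^5)[1 -> 0] = 1/8

Answer: 1/8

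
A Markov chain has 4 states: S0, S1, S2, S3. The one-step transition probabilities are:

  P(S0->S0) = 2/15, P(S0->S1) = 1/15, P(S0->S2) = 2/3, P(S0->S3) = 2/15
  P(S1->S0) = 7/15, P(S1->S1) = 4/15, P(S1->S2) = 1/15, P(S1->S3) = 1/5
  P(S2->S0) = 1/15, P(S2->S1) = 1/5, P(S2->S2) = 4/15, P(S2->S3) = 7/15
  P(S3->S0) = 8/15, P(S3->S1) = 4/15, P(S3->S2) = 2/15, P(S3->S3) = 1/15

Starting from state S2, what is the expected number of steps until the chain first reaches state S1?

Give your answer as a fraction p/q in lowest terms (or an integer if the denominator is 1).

Answer: 21/4

Derivation:
Let h_i = expected steps to first reach S1 from state i.
Boundary: h_S1 = 0.
First-step equations for the other states:
  h_S0 = 1 + 2/15*h_S0 + 1/15*h_S1 + 2/3*h_S2 + 2/15*h_S3
  h_S2 = 1 + 1/15*h_S0 + 1/5*h_S1 + 4/15*h_S2 + 7/15*h_S3
  h_S3 = 1 + 8/15*h_S0 + 4/15*h_S1 + 2/15*h_S2 + 1/15*h_S3

Substituting h_S1 = 0 and rearranging gives the linear system (I - Q) h = 1:
  [13/15, -2/3, -2/15] . (h_S0, h_S2, h_S3) = 1
  [-1/15, 11/15, -7/15] . (h_S0, h_S2, h_S3) = 1
  [-8/15, -2/15, 14/15] . (h_S0, h_S2, h_S3) = 1

Solving yields:
  h_S0 = 6
  h_S2 = 21/4
  h_S3 = 21/4

Starting state is S2, so the expected hitting time is h_S2 = 21/4.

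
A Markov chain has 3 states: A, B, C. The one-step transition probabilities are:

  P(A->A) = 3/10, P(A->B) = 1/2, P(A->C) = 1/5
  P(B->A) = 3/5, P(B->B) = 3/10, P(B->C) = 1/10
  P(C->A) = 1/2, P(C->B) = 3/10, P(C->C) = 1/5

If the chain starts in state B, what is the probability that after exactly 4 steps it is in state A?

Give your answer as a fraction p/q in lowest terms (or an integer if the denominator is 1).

Computing P^4 by repeated multiplication:
P^1 =
  A: [3/10, 1/2, 1/5]
  B: [3/5, 3/10, 1/10]
  C: [1/2, 3/10, 1/5]
P^2 =
  A: [49/100, 9/25, 3/20]
  B: [41/100, 21/50, 17/100]
  C: [43/100, 2/5, 17/100]
P^3 =
  A: [219/500, 199/500, 41/250]
  B: [23/50, 191/500, 79/500]
  C: [227/500, 193/500, 4/25]
P^4 =
  A: [2261/5000, 969/2500, 801/5000]
  B: [2231/5000, 49/125, 809/5000]
  C: [2239/5000, 977/2500, 807/5000]

(P^4)[B -> A] = 2231/5000

Answer: 2231/5000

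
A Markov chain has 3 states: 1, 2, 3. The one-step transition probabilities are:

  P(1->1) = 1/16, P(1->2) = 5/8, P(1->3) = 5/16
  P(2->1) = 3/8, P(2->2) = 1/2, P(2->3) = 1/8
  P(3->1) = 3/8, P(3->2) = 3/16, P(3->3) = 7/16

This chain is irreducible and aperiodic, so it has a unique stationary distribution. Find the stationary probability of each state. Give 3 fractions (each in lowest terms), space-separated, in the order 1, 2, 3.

The stationary distribution satisfies pi = pi * P, i.e.:
  pi_1 = 1/16*pi_1 + 3/8*pi_2 + 3/8*pi_3
  pi_2 = 5/8*pi_1 + 1/2*pi_2 + 3/16*pi_3
  pi_3 = 5/16*pi_1 + 1/8*pi_2 + 7/16*pi_3
with normalization: pi_1 + pi_2 + pi_3 = 1.

Using the first 2 balance equations plus normalization, the linear system A*pi = b is:
  [-15/16, 3/8, 3/8] . pi = 0
  [5/8, -1/2, 3/16] . pi = 0
  [1, 1, 1] . pi = 1

Solving yields:
  pi_1 = 2/7
  pi_2 = 5/11
  pi_3 = 20/77

Verification (pi * P):
  2/7*1/16 + 5/11*3/8 + 20/77*3/8 = 2/7 = pi_1  (ok)
  2/7*5/8 + 5/11*1/2 + 20/77*3/16 = 5/11 = pi_2  (ok)
  2/7*5/16 + 5/11*1/8 + 20/77*7/16 = 20/77 = pi_3  (ok)

Answer: 2/7 5/11 20/77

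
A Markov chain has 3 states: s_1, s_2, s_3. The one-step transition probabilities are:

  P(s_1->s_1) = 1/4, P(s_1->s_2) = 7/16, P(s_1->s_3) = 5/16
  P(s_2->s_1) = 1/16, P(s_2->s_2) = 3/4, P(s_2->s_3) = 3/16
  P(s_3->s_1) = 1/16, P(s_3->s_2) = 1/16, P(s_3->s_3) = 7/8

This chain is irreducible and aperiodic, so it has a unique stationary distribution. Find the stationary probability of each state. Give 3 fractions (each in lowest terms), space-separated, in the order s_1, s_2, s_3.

Answer: 1/13 19/65 41/65

Derivation:
The stationary distribution satisfies pi = pi * P, i.e.:
  pi_s_1 = 1/4*pi_s_1 + 1/16*pi_s_2 + 1/16*pi_s_3
  pi_s_2 = 7/16*pi_s_1 + 3/4*pi_s_2 + 1/16*pi_s_3
  pi_s_3 = 5/16*pi_s_1 + 3/16*pi_s_2 + 7/8*pi_s_3
with normalization: pi_s_1 + pi_s_2 + pi_s_3 = 1.

Using the first 2 balance equations plus normalization, the linear system A*pi = b is:
  [-3/4, 1/16, 1/16] . pi = 0
  [7/16, -1/4, 1/16] . pi = 0
  [1, 1, 1] . pi = 1

Solving yields:
  pi_s_1 = 1/13
  pi_s_2 = 19/65
  pi_s_3 = 41/65

Verification (pi * P):
  1/13*1/4 + 19/65*1/16 + 41/65*1/16 = 1/13 = pi_s_1  (ok)
  1/13*7/16 + 19/65*3/4 + 41/65*1/16 = 19/65 = pi_s_2  (ok)
  1/13*5/16 + 19/65*3/16 + 41/65*7/8 = 41/65 = pi_s_3  (ok)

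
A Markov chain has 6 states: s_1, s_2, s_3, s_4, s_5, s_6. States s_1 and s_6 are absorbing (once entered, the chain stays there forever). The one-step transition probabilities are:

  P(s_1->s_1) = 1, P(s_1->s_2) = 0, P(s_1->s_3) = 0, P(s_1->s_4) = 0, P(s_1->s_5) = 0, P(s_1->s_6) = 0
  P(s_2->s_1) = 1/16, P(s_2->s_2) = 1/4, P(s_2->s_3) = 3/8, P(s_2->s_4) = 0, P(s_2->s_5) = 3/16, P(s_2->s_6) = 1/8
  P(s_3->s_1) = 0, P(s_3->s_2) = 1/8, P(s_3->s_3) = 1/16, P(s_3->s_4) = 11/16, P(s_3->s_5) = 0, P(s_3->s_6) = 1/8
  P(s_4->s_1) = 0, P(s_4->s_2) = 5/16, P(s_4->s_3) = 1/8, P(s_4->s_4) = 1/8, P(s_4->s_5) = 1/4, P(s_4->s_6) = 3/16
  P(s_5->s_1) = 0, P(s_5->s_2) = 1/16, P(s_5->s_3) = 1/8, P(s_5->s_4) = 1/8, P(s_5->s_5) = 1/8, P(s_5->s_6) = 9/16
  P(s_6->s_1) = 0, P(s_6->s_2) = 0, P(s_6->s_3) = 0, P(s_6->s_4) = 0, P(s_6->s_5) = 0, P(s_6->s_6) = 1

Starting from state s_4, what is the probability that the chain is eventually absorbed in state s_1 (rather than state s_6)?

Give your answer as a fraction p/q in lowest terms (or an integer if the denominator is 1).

Let a_i = P(absorbed in s_1 | start in state i).
Boundary conditions: a_s_1 = 1, a_s_6 = 0.
For each transient state i, a_i = sum_j P(i->j) * a_j:
  a_s_2 = 1/16*a_s_1 + 1/4*a_s_2 + 3/8*a_s_3 + 0*a_s_4 + 3/16*a_s_5 + 1/8*a_s_6
  a_s_3 = 0*a_s_1 + 1/8*a_s_2 + 1/16*a_s_3 + 11/16*a_s_4 + 0*a_s_5 + 1/8*a_s_6
  a_s_4 = 0*a_s_1 + 5/16*a_s_2 + 1/8*a_s_3 + 1/8*a_s_4 + 1/4*a_s_5 + 3/16*a_s_6
  a_s_5 = 0*a_s_1 + 1/16*a_s_2 + 1/8*a_s_3 + 1/8*a_s_4 + 1/8*a_s_5 + 9/16*a_s_6

Substituting a_s_1 = 1 and a_s_6 = 0, rearrange to (I - Q) a = r where r[i] = P(i -> s_1):
  [3/4, -3/8, 0, -3/16] . (a_s_2, a_s_3, a_s_4, a_s_5) = 1/16
  [-1/8, 15/16, -11/16, 0] . (a_s_2, a_s_3, a_s_4, a_s_5) = 0
  [-5/16, -1/8, 7/8, -1/4] . (a_s_2, a_s_3, a_s_4, a_s_5) = 0
  [-1/16, -1/8, -1/8, 7/8] . (a_s_2, a_s_3, a_s_4, a_s_5) = 0

Solving yields:
  a_s_2 = 202/1701
  a_s_3 = 85/1458
  a_s_4 = 197/3402
  a_s_5 = 128/5103

Starting state is s_4, so the absorption probability is a_s_4 = 197/3402.

Answer: 197/3402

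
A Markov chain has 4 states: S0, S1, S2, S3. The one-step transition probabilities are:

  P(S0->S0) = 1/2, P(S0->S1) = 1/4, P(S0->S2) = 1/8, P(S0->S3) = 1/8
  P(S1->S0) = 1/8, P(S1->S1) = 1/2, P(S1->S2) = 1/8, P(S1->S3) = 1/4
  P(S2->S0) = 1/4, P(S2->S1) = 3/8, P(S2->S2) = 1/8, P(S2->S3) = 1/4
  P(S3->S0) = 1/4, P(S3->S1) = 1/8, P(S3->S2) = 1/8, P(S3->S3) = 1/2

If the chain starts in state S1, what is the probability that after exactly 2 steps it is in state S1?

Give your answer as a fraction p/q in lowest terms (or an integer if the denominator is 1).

Answer: 23/64

Derivation:
Computing P^2 by repeated multiplication:
P^1 =
  S0: [1/2, 1/4, 1/8, 1/8]
  S1: [1/8, 1/2, 1/8, 1/4]
  S2: [1/4, 3/8, 1/8, 1/4]
  S3: [1/4, 1/8, 1/8, 1/2]
P^2 =
  S0: [11/32, 5/16, 1/8, 7/32]
  S1: [7/32, 23/64, 1/8, 19/64]
  S2: [17/64, 21/64, 1/8, 9/32]
  S3: [19/64, 15/64, 1/8, 11/32]

(P^2)[S1 -> S1] = 23/64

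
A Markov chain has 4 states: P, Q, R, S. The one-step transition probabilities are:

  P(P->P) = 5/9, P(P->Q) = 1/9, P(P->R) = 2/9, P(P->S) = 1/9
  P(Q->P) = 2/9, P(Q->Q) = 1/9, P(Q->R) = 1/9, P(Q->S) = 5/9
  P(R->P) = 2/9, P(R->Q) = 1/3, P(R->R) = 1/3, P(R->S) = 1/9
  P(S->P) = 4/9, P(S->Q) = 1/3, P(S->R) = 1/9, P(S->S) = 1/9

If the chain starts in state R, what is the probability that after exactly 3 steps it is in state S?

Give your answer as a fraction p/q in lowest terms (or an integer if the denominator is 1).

Computing P^3 by repeated multiplication:
P^1 =
  P: [5/9, 1/9, 2/9, 1/9]
  Q: [2/9, 1/9, 1/9, 5/9]
  R: [2/9, 1/3, 1/3, 1/9]
  S: [4/9, 1/3, 1/9, 1/9]
P^2 =
  P: [35/81, 5/27, 2/9, 13/81]
  Q: [34/81, 7/27, 13/81, 13/81]
  R: [26/81, 17/81, 17/81, 7/27]
  S: [32/81, 13/81, 5/27, 7/27]
P^3 =
  P: [293/729, 143/729, 152/729, 47/243]
  Q: [290/729, 133/729, 47/243, 55/243]
  R: [94/243, 157/729, 47/243, 149/729]
  S: [100/243, 17/81, 143/729, 133/729]

(P^3)[R -> S] = 149/729

Answer: 149/729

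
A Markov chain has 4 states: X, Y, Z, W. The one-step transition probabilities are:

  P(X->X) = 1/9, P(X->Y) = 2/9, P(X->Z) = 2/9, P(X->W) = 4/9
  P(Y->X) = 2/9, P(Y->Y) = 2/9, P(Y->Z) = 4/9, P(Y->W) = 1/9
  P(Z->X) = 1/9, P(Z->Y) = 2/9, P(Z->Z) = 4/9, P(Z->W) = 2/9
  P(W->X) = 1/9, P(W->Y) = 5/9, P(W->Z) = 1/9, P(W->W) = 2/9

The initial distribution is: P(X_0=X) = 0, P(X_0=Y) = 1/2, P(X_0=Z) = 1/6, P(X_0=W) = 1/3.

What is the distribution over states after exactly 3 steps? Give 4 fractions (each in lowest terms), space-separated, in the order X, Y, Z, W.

Propagating the distribution step by step (d_{t+1} = d_t * P):
d_0 = (X=0, Y=1/2, Z=1/6, W=1/3)
  d_1[X] = 0*1/9 + 1/2*2/9 + 1/6*1/9 + 1/3*1/9 = 1/6
  d_1[Y] = 0*2/9 + 1/2*2/9 + 1/6*2/9 + 1/3*5/9 = 1/3
  d_1[Z] = 0*2/9 + 1/2*4/9 + 1/6*4/9 + 1/3*1/9 = 1/3
  d_1[W] = 0*4/9 + 1/2*1/9 + 1/6*2/9 + 1/3*2/9 = 1/6
d_1 = (X=1/6, Y=1/3, Z=1/3, W=1/6)
  d_2[X] = 1/6*1/9 + 1/3*2/9 + 1/3*1/9 + 1/6*1/9 = 4/27
  d_2[Y] = 1/6*2/9 + 1/3*2/9 + 1/3*2/9 + 1/6*5/9 = 5/18
  d_2[Z] = 1/6*2/9 + 1/3*4/9 + 1/3*4/9 + 1/6*1/9 = 19/54
  d_2[W] = 1/6*4/9 + 1/3*1/9 + 1/3*2/9 + 1/6*2/9 = 2/9
d_2 = (X=4/27, Y=5/18, Z=19/54, W=2/9)
  d_3[X] = 4/27*1/9 + 5/18*2/9 + 19/54*1/9 + 2/9*1/9 = 23/162
  d_3[Y] = 4/27*2/9 + 5/18*2/9 + 19/54*2/9 + 2/9*5/9 = 8/27
  d_3[Z] = 4/27*2/9 + 5/18*4/9 + 19/54*4/9 + 2/9*1/9 = 82/243
  d_3[W] = 4/27*4/9 + 5/18*1/9 + 19/54*2/9 + 2/9*2/9 = 109/486
d_3 = (X=23/162, Y=8/27, Z=82/243, W=109/486)

Answer: 23/162 8/27 82/243 109/486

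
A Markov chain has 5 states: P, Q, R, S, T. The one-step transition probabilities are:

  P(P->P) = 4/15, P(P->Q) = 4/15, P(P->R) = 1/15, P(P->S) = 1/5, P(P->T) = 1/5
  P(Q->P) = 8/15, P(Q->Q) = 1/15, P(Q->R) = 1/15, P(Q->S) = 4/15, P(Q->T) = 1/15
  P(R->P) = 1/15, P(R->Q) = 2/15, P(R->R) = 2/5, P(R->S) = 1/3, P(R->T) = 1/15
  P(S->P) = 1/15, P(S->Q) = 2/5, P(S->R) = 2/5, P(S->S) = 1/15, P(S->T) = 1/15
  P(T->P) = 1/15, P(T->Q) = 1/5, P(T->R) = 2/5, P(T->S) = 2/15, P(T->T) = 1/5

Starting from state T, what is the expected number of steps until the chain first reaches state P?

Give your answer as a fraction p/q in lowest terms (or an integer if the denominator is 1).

Answer: 8475/1333

Derivation:
Let h_i = expected steps to first reach P from state i.
Boundary: h_P = 0.
First-step equations for the other states:
  h_Q = 1 + 8/15*h_P + 1/15*h_Q + 1/15*h_R + 4/15*h_S + 1/15*h_T
  h_R = 1 + 1/15*h_P + 2/15*h_Q + 2/5*h_R + 1/3*h_S + 1/15*h_T
  h_S = 1 + 1/15*h_P + 2/5*h_Q + 2/5*h_R + 1/15*h_S + 1/15*h_T
  h_T = 1 + 1/15*h_P + 1/5*h_Q + 2/5*h_R + 2/15*h_S + 1/5*h_T

Substituting h_P = 0 and rearranging gives the linear system (I - Q) h = 1:
  [14/15, -1/15, -4/15, -1/15] . (h_Q, h_R, h_S, h_T) = 1
  [-2/15, 3/5, -1/3, -1/15] . (h_Q, h_R, h_S, h_T) = 1
  [-2/5, -2/5, 14/15, -1/15] . (h_Q, h_R, h_S, h_T) = 1
  [-1/5, -2/5, -2/15, 4/5] . (h_Q, h_R, h_S, h_T) = 1

Solving yields:
  h_Q = 4875/1333
  h_R = 8580/1333
  h_S = 7800/1333
  h_T = 8475/1333

Starting state is T, so the expected hitting time is h_T = 8475/1333.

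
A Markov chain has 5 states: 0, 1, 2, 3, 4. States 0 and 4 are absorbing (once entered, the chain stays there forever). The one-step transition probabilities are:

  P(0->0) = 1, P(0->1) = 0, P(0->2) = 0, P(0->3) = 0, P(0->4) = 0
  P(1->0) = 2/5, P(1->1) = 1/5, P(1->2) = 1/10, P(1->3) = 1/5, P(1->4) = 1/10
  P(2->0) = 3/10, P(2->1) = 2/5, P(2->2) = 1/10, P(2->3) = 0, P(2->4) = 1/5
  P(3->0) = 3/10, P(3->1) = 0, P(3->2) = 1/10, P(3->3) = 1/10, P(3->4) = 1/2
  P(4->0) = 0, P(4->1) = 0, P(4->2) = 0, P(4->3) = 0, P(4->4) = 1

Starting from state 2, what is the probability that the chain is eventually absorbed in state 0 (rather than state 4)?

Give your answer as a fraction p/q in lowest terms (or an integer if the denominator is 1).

Answer: 96/151

Derivation:
Let a_i = P(absorbed in 0 | start in state i).
Boundary conditions: a_0 = 1, a_4 = 0.
For each transient state i, a_i = sum_j P(i->j) * a_j:
  a_1 = 2/5*a_0 + 1/5*a_1 + 1/10*a_2 + 1/5*a_3 + 1/10*a_4
  a_2 = 3/10*a_0 + 2/5*a_1 + 1/10*a_2 + 0*a_3 + 1/5*a_4
  a_3 = 3/10*a_0 + 0*a_1 + 1/10*a_2 + 1/10*a_3 + 1/2*a_4

Substituting a_0 = 1 and a_4 = 0, rearrange to (I - Q) a = r where r[i] = P(i -> 0):
  [4/5, -1/10, -1/5] . (a_1, a_2, a_3) = 2/5
  [-2/5, 9/10, 0] . (a_1, a_2, a_3) = 3/10
  [0, -1/10, 9/10] . (a_1, a_2, a_3) = 3/10

Solving yields:
  a_1 = 411/604
  a_2 = 96/151
  a_3 = 61/151

Starting state is 2, so the absorption probability is a_2 = 96/151.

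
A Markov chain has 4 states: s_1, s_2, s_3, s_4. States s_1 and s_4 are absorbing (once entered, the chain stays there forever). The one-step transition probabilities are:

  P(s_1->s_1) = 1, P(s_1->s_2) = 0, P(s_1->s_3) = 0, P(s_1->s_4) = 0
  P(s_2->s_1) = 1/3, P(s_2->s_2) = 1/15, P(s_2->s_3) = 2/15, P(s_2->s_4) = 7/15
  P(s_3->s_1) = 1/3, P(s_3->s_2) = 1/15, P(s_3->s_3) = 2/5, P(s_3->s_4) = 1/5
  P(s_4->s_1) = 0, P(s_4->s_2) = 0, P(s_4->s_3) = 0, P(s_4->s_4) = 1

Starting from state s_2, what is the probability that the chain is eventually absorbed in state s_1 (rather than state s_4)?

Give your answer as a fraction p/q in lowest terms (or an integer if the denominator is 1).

Let a_i = P(absorbed in s_1 | start in state i).
Boundary conditions: a_s_1 = 1, a_s_4 = 0.
For each transient state i, a_i = sum_j P(i->j) * a_j:
  a_s_2 = 1/3*a_s_1 + 1/15*a_s_2 + 2/15*a_s_3 + 7/15*a_s_4
  a_s_3 = 1/3*a_s_1 + 1/15*a_s_2 + 2/5*a_s_3 + 1/5*a_s_4

Substituting a_s_1 = 1 and a_s_4 = 0, rearrange to (I - Q) a = r where r[i] = P(i -> s_1):
  [14/15, -2/15] . (a_s_2, a_s_3) = 1/3
  [-1/15, 3/5] . (a_s_2, a_s_3) = 1/3

Solving yields:
  a_s_2 = 55/124
  a_s_3 = 75/124

Starting state is s_2, so the absorption probability is a_s_2 = 55/124.

Answer: 55/124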